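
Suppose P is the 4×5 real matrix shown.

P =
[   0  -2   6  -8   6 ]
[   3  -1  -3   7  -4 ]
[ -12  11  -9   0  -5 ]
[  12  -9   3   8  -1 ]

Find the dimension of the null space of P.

3

Row reduce to echelon form.
Swap R1 ↔ R2
R3 ← R3 + (4)·R1: [0, 7, -21, 28, -21]
R4 ← R4 − (4)·R1: [0, -5, 15, -20, 15]
R3 ← R3 + (7/2)·R2: [0, 0, 0, 0, 0]
R4 ← R4 − (5/2)·R2: [0, 0, 0, 0, 0]
2 nonzero rows, so rank(P) = 2.
P has 5 columns; by rank–nullity, nullity = 5 − 2 = 3.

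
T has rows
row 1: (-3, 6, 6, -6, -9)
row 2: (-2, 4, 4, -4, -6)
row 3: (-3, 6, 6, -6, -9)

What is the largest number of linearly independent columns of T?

Row reduce to echelon form.
R2 ← R2 − (2/3)·R1: [0, 0, 0, 0, 0]
R3 ← R3 − R1: [0, 0, 0, 0, 0]
Echelon form has 1 nonzero row, so rank(T) = 1.
The rank gives the maximum number of linearly independent columns: 1.

1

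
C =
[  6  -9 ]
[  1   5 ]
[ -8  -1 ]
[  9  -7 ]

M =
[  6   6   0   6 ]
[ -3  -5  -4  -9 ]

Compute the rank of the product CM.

2

First compute CM:
[[ 63,  81,  36, 117],
 [ -9, -19, -20, -39],
 [-45, -43,   4, -39],
 [ 75,  89,  28, 117]]
Now row reduce the product.
R2 ← R2 + (1/7)·R1: [0, -52/7, -104/7, -156/7]
R3 ← R3 + (5/7)·R1: [0, 104/7, 208/7, 312/7]
R4 ← R4 − (25/21)·R1: [0, -52/7, -104/7, -156/7]
R3 ← R3 + (2)·R2: [0, 0, 0, 0]
R4 ← R4 − R2: [0, 0, 0, 0]
2 nonzero rows, so rank(CM) = 2.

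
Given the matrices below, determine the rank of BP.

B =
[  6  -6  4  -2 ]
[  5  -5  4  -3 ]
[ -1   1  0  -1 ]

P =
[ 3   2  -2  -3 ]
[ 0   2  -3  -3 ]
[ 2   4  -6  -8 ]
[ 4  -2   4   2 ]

2

First compute BP:
[[ 18,  20, -26, -36],
 [ 11,  22, -31, -38],
 [ -7,   2,  -5,  -2]]
Now row reduce the product.
R2 ← R2 − (11/18)·R1: [0, 88/9, -136/9, -16]
R3 ← R3 + (7/18)·R1: [0, 88/9, -136/9, -16]
R3 ← R3 − R2: [0, 0, 0, 0]
2 nonzero rows, so rank(BP) = 2.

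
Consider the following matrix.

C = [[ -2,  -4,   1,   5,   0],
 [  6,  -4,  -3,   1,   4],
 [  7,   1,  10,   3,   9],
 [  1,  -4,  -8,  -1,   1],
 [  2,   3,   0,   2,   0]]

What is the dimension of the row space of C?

Row reduce to echelon form.
R2 ← R2 + (3)·R1: [0, -16, 0, 16, 4]
R3 ← R3 + (7/2)·R1: [0, -13, 27/2, 41/2, 9]
R4 ← R4 + (1/2)·R1: [0, -6, -15/2, 3/2, 1]
R5 ← R5 + R1: [0, -1, 1, 7, 0]
R3 ← R3 − (13/16)·R2: [0, 0, 27/2, 15/2, 23/4]
R4 ← R4 − (3/8)·R2: [0, 0, -15/2, -9/2, -1/2]
R5 ← R5 − (1/16)·R2: [0, 0, 1, 6, -1/4]
R4 ← R4 + (5/9)·R3: [0, 0, 0, -1/3, 97/36]
R5 ← R5 − (2/27)·R3: [0, 0, 0, 49/9, -73/108]
R5 ← R5 + (49/3)·R4: [0, 0, 0, 0, 130/3]
Echelon form has 5 nonzero rows, so rank(C) = 5.
The row space has dimension equal to the rank: 5.

5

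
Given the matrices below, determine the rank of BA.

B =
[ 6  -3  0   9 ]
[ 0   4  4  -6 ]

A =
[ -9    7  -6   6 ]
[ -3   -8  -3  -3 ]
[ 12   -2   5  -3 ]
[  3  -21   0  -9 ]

First compute BA:
[[-18, -123, -27, -36],
 [ 18,  86,   8,  30]]
Now row reduce the product.
R2 ← R2 + R1: [0, -37, -19, -6]
2 nonzero rows, so rank(BA) = 2.

2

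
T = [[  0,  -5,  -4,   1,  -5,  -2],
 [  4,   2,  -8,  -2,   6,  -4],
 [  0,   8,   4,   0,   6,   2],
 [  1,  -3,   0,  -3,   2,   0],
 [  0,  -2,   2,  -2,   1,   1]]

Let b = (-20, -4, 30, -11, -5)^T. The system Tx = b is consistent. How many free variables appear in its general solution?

3

Row reduce the augmented matrix [T | b].
Swap R1 ↔ R2
R4 ← R4 − (1/4)·R1: [0, -7/2, 2, -5/2, 1/2, 1, -10]
R3 ← R3 + (8/5)·R2: [0, 0, -12/5, 8/5, -2, -6/5, -2]
R4 ← R4 − (7/10)·R2: [0, 0, 24/5, -16/5, 4, 12/5, 4]
R5 ← R5 − (2/5)·R2: [0, 0, 18/5, -12/5, 3, 9/5, 3]
R4 ← R4 + (2)·R3: [0, 0, 0, 0, 0, 0, 0]
R5 ← R5 + (3/2)·R3: [0, 0, 0, 0, 0, 0, 0]
The echelon form has 3 nonzero rows, and every pivot lies in the first 6 columns, so rank(T) = rank([T|b]) = 3.
The system is consistent.
Free variables = (unknowns) − (rank) = 6 − 3 = 3.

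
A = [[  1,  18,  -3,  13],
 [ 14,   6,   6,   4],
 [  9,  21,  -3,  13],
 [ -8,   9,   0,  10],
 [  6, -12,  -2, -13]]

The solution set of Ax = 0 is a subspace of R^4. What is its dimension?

Row reduce to echelon form.
R2 ← R2 − (14)·R1: [0, -246, 48, -178]
R3 ← R3 − (9)·R1: [0, -141, 24, -104]
R4 ← R4 + (8)·R1: [0, 153, -24, 114]
R5 ← R5 − (6)·R1: [0, -120, 16, -91]
R3 ← R3 − (47/82)·R2: [0, 0, -144/41, -81/41]
R4 ← R4 + (51/82)·R2: [0, 0, 240/41, 135/41]
R5 ← R5 − (20/41)·R2: [0, 0, -304/41, -171/41]
R4 ← R4 + (5/3)·R3: [0, 0, 0, 0]
R5 ← R5 − (19/9)·R3: [0, 0, 0, 0]
3 nonzero rows, so rank(A) = 3.
A has 4 columns; by rank–nullity, nullity = 4 − 3 = 1.

1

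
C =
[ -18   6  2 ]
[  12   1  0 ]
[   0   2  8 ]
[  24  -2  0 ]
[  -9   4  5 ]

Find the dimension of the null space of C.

Row reduce to echelon form.
R2 ← R2 + (2/3)·R1: [0, 5, 4/3]
R4 ← R4 + (4/3)·R1: [0, 6, 8/3]
R5 ← R5 − (1/2)·R1: [0, 1, 4]
R3 ← R3 − (2/5)·R2: [0, 0, 112/15]
R4 ← R4 − (6/5)·R2: [0, 0, 16/15]
R5 ← R5 − (1/5)·R2: [0, 0, 56/15]
R4 ← R4 − (1/7)·R3: [0, 0, 0]
R5 ← R5 − (1/2)·R3: [0, 0, 0]
3 nonzero rows, so rank(C) = 3.
C has 3 columns; by rank–nullity, nullity = 3 − 3 = 0.

0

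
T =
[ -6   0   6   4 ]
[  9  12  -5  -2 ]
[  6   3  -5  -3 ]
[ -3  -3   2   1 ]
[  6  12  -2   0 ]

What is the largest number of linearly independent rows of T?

2

Row reduce to echelon form.
R2 ← R2 + (3/2)·R1: [0, 12, 4, 4]
R3 ← R3 + R1: [0, 3, 1, 1]
R4 ← R4 − (1/2)·R1: [0, -3, -1, -1]
R5 ← R5 + R1: [0, 12, 4, 4]
R3 ← R3 − (1/4)·R2: [0, 0, 0, 0]
R4 ← R4 + (1/4)·R2: [0, 0, 0, 0]
R5 ← R5 − R2: [0, 0, 0, 0]
Echelon form has 2 nonzero rows, so rank(T) = 2.
The rank gives the maximum number of linearly independent rows: 2.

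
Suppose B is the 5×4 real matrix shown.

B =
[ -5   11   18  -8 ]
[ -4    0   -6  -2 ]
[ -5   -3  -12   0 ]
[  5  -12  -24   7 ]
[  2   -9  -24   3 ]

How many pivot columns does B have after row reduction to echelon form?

Row reduce to echelon form.
R2 ← R2 − (4/5)·R1: [0, -44/5, -102/5, 22/5]
R3 ← R3 − R1: [0, -14, -30, 8]
R4 ← R4 + R1: [0, -1, -6, -1]
R5 ← R5 + (2/5)·R1: [0, -23/5, -84/5, -1/5]
R3 ← R3 − (35/22)·R2: [0, 0, 27/11, 1]
R4 ← R4 − (5/44)·R2: [0, 0, -81/22, -3/2]
R5 ← R5 − (23/44)·R2: [0, 0, -135/22, -5/2]
R4 ← R4 + (3/2)·R3: [0, 0, 0, 0]
R5 ← R5 + (5/2)·R3: [0, 0, 0, 0]
Echelon form has 3 nonzero rows, so rank(B) = 3.
Each nonzero row contributes one pivot column: 3 pivot columns.

3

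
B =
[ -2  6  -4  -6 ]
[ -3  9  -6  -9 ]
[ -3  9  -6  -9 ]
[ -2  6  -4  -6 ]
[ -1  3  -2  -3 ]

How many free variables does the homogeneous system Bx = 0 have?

3

Row reduce to echelon form.
R2 ← R2 − (3/2)·R1: [0, 0, 0, 0]
R3 ← R3 − (3/2)·R1: [0, 0, 0, 0]
R4 ← R4 − R1: [0, 0, 0, 0]
R5 ← R5 − (1/2)·R1: [0, 0, 0, 0]
1 nonzero row, so rank(B) = 1.
B has 4 columns; by rank–nullity, nullity = 4 − 1 = 3.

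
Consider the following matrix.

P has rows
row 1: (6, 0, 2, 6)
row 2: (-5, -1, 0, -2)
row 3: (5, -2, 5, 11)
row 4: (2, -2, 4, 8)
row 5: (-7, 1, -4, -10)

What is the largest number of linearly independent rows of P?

Row reduce to echelon form.
R2 ← R2 + (5/6)·R1: [0, -1, 5/3, 3]
R3 ← R3 − (5/6)·R1: [0, -2, 10/3, 6]
R4 ← R4 − (1/3)·R1: [0, -2, 10/3, 6]
R5 ← R5 + (7/6)·R1: [0, 1, -5/3, -3]
R3 ← R3 − (2)·R2: [0, 0, 0, 0]
R4 ← R4 − (2)·R2: [0, 0, 0, 0]
R5 ← R5 + R2: [0, 0, 0, 0]
Echelon form has 2 nonzero rows, so rank(P) = 2.
The rank gives the maximum number of linearly independent rows: 2.

2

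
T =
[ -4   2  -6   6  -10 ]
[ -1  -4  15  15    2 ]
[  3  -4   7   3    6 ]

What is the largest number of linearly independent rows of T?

3

Row reduce to echelon form.
R2 ← R2 − (1/4)·R1: [0, -9/2, 33/2, 27/2, 9/2]
R3 ← R3 + (3/4)·R1: [0, -5/2, 5/2, 15/2, -3/2]
R3 ← R3 − (5/9)·R2: [0, 0, -20/3, 0, -4]
Echelon form has 3 nonzero rows, so rank(T) = 3.
The rank gives the maximum number of linearly independent rows: 3.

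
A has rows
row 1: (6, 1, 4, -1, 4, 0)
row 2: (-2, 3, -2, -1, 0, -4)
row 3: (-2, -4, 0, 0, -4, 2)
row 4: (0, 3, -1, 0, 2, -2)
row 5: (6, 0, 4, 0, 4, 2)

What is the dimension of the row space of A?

Row reduce to echelon form.
R2 ← R2 + (1/3)·R1: [0, 10/3, -2/3, -4/3, 4/3, -4]
R3 ← R3 + (1/3)·R1: [0, -11/3, 4/3, -1/3, -8/3, 2]
R5 ← R5 − R1: [0, -1, 0, 1, 0, 2]
R3 ← R3 + (11/10)·R2: [0, 0, 3/5, -9/5, -6/5, -12/5]
R4 ← R4 − (9/10)·R2: [0, 0, -2/5, 6/5, 4/5, 8/5]
R5 ← R5 + (3/10)·R2: [0, 0, -1/5, 3/5, 2/5, 4/5]
R4 ← R4 + (2/3)·R3: [0, 0, 0, 0, 0, 0]
R5 ← R5 + (1/3)·R3: [0, 0, 0, 0, 0, 0]
Echelon form has 3 nonzero rows, so rank(A) = 3.
The row space has dimension equal to the rank: 3.

3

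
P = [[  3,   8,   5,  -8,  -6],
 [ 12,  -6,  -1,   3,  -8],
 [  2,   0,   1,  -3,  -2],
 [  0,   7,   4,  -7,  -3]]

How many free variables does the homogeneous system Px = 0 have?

2

Row reduce to echelon form.
R2 ← R2 − (4)·R1: [0, -38, -21, 35, 16]
R3 ← R3 − (2/3)·R1: [0, -16/3, -7/3, 7/3, 2]
R3 ← R3 − (8/57)·R2: [0, 0, 35/57, -49/19, -14/57]
R4 ← R4 + (7/38)·R2: [0, 0, 5/38, -21/38, -1/19]
R4 ← R4 − (3/14)·R3: [0, 0, 0, 0, 0]
3 nonzero rows, so rank(P) = 3.
P has 5 columns; by rank–nullity, nullity = 5 − 3 = 2.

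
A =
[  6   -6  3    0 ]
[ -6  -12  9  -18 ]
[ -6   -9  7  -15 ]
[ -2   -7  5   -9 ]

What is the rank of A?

Row reduce to echelon form.
R2 ← R2 + R1: [0, -18, 12, -18]
R3 ← R3 + R1: [0, -15, 10, -15]
R4 ← R4 + (1/3)·R1: [0, -9, 6, -9]
R3 ← R3 − (5/6)·R2: [0, 0, 0, 0]
R4 ← R4 − (1/2)·R2: [0, 0, 0, 0]
Echelon form has 2 nonzero rows, so rank(A) = 2.

2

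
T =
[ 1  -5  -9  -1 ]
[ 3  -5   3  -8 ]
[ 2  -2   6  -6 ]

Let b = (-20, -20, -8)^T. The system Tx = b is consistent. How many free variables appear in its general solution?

Row reduce the augmented matrix [T | b].
R2 ← R2 − (3)·R1: [0, 10, 30, -5, 40]
R3 ← R3 − (2)·R1: [0, 8, 24, -4, 32]
R3 ← R3 − (4/5)·R2: [0, 0, 0, 0, 0]
The echelon form has 2 nonzero rows, and every pivot lies in the first 4 columns, so rank(T) = rank([T|b]) = 2.
The system is consistent.
Free variables = (unknowns) − (rank) = 4 − 2 = 2.

2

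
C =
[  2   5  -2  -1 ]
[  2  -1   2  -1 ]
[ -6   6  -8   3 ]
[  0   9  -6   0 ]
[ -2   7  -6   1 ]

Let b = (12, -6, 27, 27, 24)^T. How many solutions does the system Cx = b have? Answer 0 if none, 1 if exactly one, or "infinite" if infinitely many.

infinite

Row reduce the augmented matrix [C | b].
R2 ← R2 − R1: [0, -6, 4, 0, -18]
R3 ← R3 + (3)·R1: [0, 21, -14, 0, 63]
R5 ← R5 + R1: [0, 12, -8, 0, 36]
R3 ← R3 + (7/2)·R2: [0, 0, 0, 0, 0]
R4 ← R4 + (3/2)·R2: [0, 0, 0, 0, 0]
R5 ← R5 + (2)·R2: [0, 0, 0, 0, 0]
The echelon form has 2 nonzero rows, and every pivot lies in the first 4 columns, so rank(C) = rank([C|b]) = 2.
The system is consistent.
rank = 2 < 4 unknowns, so there are infinitely many solutions.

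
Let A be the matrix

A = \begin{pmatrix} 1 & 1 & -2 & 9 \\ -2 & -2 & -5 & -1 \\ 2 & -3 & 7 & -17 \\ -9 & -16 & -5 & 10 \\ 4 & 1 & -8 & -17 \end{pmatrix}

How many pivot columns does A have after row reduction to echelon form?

Row reduce to echelon form.
R2 ← R2 + (2)·R1: [0, 0, -9, 17]
R3 ← R3 − (2)·R1: [0, -5, 11, -35]
R4 ← R4 + (9)·R1: [0, -7, -23, 91]
R5 ← R5 − (4)·R1: [0, -3, 0, -53]
Swap R2 ↔ R3
R4 ← R4 − (7/5)·R2: [0, 0, -192/5, 140]
R5 ← R5 − (3/5)·R2: [0, 0, -33/5, -32]
R4 ← R4 − (64/15)·R3: [0, 0, 0, 1012/15]
R5 ← R5 − (11/15)·R3: [0, 0, 0, -667/15]
R5 ← R5 + (29/44)·R4: [0, 0, 0, 0]
Echelon form has 4 nonzero rows, so rank(A) = 4.
Each nonzero row contributes one pivot column: 4 pivot columns.

4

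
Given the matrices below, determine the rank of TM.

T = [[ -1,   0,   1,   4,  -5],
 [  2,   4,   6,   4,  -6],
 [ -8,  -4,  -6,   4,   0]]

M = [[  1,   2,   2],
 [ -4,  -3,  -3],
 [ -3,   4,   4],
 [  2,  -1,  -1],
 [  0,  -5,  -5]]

First compute TM:
[[  4,  23,  23],
 [-24,  42,  42],
 [ 34, -32, -32]]
Now row reduce the product.
R2 ← R2 + (6)·R1: [0, 180, 180]
R3 ← R3 − (17/2)·R1: [0, -455/2, -455/2]
R3 ← R3 + (91/72)·R2: [0, 0, 0]
2 nonzero rows, so rank(TM) = 2.

2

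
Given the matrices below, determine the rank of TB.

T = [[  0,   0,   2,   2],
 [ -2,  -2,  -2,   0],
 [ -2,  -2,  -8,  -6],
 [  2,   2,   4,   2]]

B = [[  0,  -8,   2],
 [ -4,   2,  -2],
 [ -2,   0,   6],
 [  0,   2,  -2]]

First compute TB:
[[ -4,   4,   8],
 [ 12,  12, -12],
 [ 24,   0, -36],
 [-16,  -8,  20]]
Now row reduce the product.
R2 ← R2 + (3)·R1: [0, 24, 12]
R3 ← R3 + (6)·R1: [0, 24, 12]
R4 ← R4 − (4)·R1: [0, -24, -12]
R3 ← R3 − R2: [0, 0, 0]
R4 ← R4 + R2: [0, 0, 0]
2 nonzero rows, so rank(TB) = 2.

2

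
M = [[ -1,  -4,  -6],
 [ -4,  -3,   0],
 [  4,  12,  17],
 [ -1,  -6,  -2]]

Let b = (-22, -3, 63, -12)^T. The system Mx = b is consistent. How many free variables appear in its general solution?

Row reduce the augmented matrix [M | b].
R2 ← R2 − (4)·R1: [0, 13, 24, 85]
R3 ← R3 + (4)·R1: [0, -4, -7, -25]
R4 ← R4 − R1: [0, -2, 4, 10]
R3 ← R3 + (4/13)·R2: [0, 0, 5/13, 15/13]
R4 ← R4 + (2/13)·R2: [0, 0, 100/13, 300/13]
R4 ← R4 − (20)·R3: [0, 0, 0, 0]
The echelon form has 3 nonzero rows, and every pivot lies in the first 3 columns, so rank(M) = rank([M|b]) = 3.
The system is consistent.
Free variables = (unknowns) − (rank) = 3 − 3 = 0.

0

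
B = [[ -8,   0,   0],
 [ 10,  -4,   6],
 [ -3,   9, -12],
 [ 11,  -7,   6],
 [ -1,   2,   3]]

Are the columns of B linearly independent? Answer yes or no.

yes

Row reduce B to echelon form.
R2 ← R2 + (5/4)·R1: [0, -4, 6]
R3 ← R3 − (3/8)·R1: [0, 9, -12]
R4 ← R4 + (11/8)·R1: [0, -7, 6]
R5 ← R5 − (1/8)·R1: [0, 2, 3]
R3 ← R3 + (9/4)·R2: [0, 0, 3/2]
R4 ← R4 − (7/4)·R2: [0, 0, -9/2]
R5 ← R5 + (1/2)·R2: [0, 0, 6]
R4 ← R4 + (3)·R3: [0, 0, 0]
R5 ← R5 − (4)·R3: [0, 0, 0]
3 pivots among 3 columns.
Every column is a pivot column, so the columns are linearly independent.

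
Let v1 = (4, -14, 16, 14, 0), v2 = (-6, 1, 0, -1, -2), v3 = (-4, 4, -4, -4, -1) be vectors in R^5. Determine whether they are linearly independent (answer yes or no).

no

Form the matrix with these vectors as rows and row reduce.
R2 ← R2 + (3/2)·R1: [0, -20, 24, 20, -2]
R3 ← R3 + R1: [0, -10, 12, 10, -1]
R3 ← R3 − (1/2)·R2: [0, 0, 0, 0, 0]
2 nonzero rows, so the 3 vectors span a space of dimension 2.
Since 2 < 3, the vectors are linearly dependent.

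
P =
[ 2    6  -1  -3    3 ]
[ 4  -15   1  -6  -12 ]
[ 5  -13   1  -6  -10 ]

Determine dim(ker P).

Row reduce to echelon form.
R2 ← R2 − (2)·R1: [0, -27, 3, 0, -18]
R3 ← R3 − (5/2)·R1: [0, -28, 7/2, 3/2, -35/2]
R3 ← R3 − (28/27)·R2: [0, 0, 7/18, 3/2, 7/6]
3 nonzero rows, so rank(P) = 3.
P has 5 columns; by rank–nullity, nullity = 5 − 3 = 2.

2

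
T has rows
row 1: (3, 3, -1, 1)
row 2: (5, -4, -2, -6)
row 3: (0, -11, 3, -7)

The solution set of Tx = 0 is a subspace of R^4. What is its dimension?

1

Row reduce to echelon form.
R2 ← R2 − (5/3)·R1: [0, -9, -1/3, -23/3]
R3 ← R3 − (11/9)·R2: [0, 0, 92/27, 64/27]
3 nonzero rows, so rank(T) = 3.
T has 4 columns; by rank–nullity, nullity = 4 − 3 = 1.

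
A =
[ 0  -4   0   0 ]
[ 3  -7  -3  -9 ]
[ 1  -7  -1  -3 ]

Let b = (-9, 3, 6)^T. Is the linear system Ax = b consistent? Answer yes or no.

no

Row reduce the augmented matrix [A | b].
Swap R1 ↔ R2
R3 ← R3 − (1/3)·R1: [0, -14/3, 0, 0, 5]
R3 ← R3 − (7/6)·R2: [0, 0, 0, 0, 31/2]
The echelon form has 3 nonzero rows; the last pivot sits in the augmented column, so rank(A) = 2 but rank([A|b]) = 3.
Since the ranks differ, the system is inconsistent.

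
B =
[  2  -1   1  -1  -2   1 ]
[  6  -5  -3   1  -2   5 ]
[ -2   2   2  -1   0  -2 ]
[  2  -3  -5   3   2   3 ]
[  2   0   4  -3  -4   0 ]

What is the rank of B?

Row reduce to echelon form.
R2 ← R2 − (3)·R1: [0, -2, -6, 4, 4, 2]
R3 ← R3 + R1: [0, 1, 3, -2, -2, -1]
R4 ← R4 − R1: [0, -2, -6, 4, 4, 2]
R5 ← R5 − R1: [0, 1, 3, -2, -2, -1]
R3 ← R3 + (1/2)·R2: [0, 0, 0, 0, 0, 0]
R4 ← R4 − R2: [0, 0, 0, 0, 0, 0]
R5 ← R5 + (1/2)·R2: [0, 0, 0, 0, 0, 0]
Echelon form has 2 nonzero rows, so rank(B) = 2.

2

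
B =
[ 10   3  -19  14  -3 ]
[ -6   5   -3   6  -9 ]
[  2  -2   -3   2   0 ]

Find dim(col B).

Row reduce to echelon form.
R2 ← R2 + (3/5)·R1: [0, 34/5, -72/5, 72/5, -54/5]
R3 ← R3 − (1/5)·R1: [0, -13/5, 4/5, -4/5, 3/5]
R3 ← R3 + (13/34)·R2: [0, 0, -80/17, 80/17, -60/17]
Echelon form has 3 nonzero rows, so rank(B) = 3.
The column space has dimension equal to the rank: 3.

3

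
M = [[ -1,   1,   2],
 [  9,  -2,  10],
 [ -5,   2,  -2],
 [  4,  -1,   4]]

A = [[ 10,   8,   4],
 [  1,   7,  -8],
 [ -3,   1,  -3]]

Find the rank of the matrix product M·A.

First compute MA:
[[-15,   1, -18],
 [ 58,  68,  22],
 [-42, -28, -30],
 [ 27,  29,  12]]
Now row reduce the product.
R2 ← R2 + (58/15)·R1: [0, 1078/15, -238/5]
R3 ← R3 − (14/5)·R1: [0, -154/5, 102/5]
R4 ← R4 + (9/5)·R1: [0, 154/5, -102/5]
R3 ← R3 + (3/7)·R2: [0, 0, 0]
R4 ← R4 − (3/7)·R2: [0, 0, 0]
2 nonzero rows, so rank(MA) = 2.

2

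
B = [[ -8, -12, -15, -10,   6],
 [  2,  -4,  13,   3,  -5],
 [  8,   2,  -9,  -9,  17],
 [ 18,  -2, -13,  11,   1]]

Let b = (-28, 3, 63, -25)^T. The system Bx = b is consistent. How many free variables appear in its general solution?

Row reduce the augmented matrix [B | b].
R2 ← R2 + (1/4)·R1: [0, -7, 37/4, 1/2, -7/2, -4]
R3 ← R3 + R1: [0, -10, -24, -19, 23, 35]
R4 ← R4 + (9/4)·R1: [0, -29, -187/4, -23/2, 29/2, -88]
R3 ← R3 − (10/7)·R2: [0, 0, -521/14, -138/7, 28, 285/7]
R4 ← R4 − (29/7)·R2: [0, 0, -1191/14, -95/7, 29, -500/7]
R4 ← R4 − (1191/521)·R3: [0, 0, 0, 16409/521, -18239/521, -85705/521]
The echelon form has 4 nonzero rows, and every pivot lies in the first 5 columns, so rank(B) = rank([B|b]) = 4.
The system is consistent.
Free variables = (unknowns) − (rank) = 5 − 4 = 1.

1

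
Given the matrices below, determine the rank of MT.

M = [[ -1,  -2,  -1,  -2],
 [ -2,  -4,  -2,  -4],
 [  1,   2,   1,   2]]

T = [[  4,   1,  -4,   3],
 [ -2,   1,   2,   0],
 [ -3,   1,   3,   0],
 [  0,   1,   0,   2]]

1

First compute MT:
[[  3,  -6,  -3,  -7],
 [  6, -12,  -6, -14],
 [ -3,   6,   3,   7]]
Now row reduce the product.
R2 ← R2 − (2)·R1: [0, 0, 0, 0]
R3 ← R3 + R1: [0, 0, 0, 0]
1 nonzero row, so rank(MT) = 1.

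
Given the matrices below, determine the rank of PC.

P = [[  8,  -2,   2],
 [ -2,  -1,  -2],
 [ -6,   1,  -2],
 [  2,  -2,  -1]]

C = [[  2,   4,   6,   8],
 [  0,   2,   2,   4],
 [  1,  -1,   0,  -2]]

First compute PC:
[[ 18,  26,  44,  52],
 [ -6,  -8, -14, -16],
 [-14, -20, -34, -40],
 [  3,   5,   8,  10]]
Now row reduce the product.
R2 ← R2 + (1/3)·R1: [0, 2/3, 2/3, 4/3]
R3 ← R3 + (7/9)·R1: [0, 2/9, 2/9, 4/9]
R4 ← R4 − (1/6)·R1: [0, 2/3, 2/3, 4/3]
R3 ← R3 − (1/3)·R2: [0, 0, 0, 0]
R4 ← R4 − R2: [0, 0, 0, 0]
2 nonzero rows, so rank(PC) = 2.

2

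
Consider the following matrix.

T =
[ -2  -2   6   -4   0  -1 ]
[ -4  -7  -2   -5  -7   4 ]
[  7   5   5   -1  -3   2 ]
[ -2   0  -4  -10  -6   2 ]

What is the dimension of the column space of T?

Row reduce to echelon form.
R2 ← R2 − (2)·R1: [0, -3, -14, 3, -7, 6]
R3 ← R3 + (7/2)·R1: [0, -2, 26, -15, -3, -3/2]
R4 ← R4 − R1: [0, 2, -10, -6, -6, 3]
R3 ← R3 − (2/3)·R2: [0, 0, 106/3, -17, 5/3, -11/2]
R4 ← R4 + (2/3)·R2: [0, 0, -58/3, -4, -32/3, 7]
R4 ← R4 + (29/53)·R3: [0, 0, 0, -705/53, -517/53, 423/106]
Echelon form has 4 nonzero rows, so rank(T) = 4.
The column space has dimension equal to the rank: 4.

4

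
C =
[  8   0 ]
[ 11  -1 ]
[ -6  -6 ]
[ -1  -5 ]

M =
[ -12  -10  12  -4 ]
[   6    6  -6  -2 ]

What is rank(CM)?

First compute CM:
[[-96, -80,  96, -32],
 [-138, -116, 138, -42],
 [ 36,  24, -36,  36],
 [-18, -20,  18,  14]]
Now row reduce the product.
R2 ← R2 − (23/16)·R1: [0, -1, 0, 4]
R3 ← R3 + (3/8)·R1: [0, -6, 0, 24]
R4 ← R4 − (3/16)·R1: [0, -5, 0, 20]
R3 ← R3 − (6)·R2: [0, 0, 0, 0]
R4 ← R4 − (5)·R2: [0, 0, 0, 0]
2 nonzero rows, so rank(CM) = 2.

2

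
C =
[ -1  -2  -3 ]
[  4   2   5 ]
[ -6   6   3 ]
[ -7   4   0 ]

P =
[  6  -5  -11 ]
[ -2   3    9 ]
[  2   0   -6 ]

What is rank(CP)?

First compute CP:
[[ -8,  -1,  11],
 [ 30, -14, -56],
 [-42,  48, 102],
 [-50,  47, 113]]
Now row reduce the product.
R2 ← R2 + (15/4)·R1: [0, -71/4, -59/4]
R3 ← R3 − (21/4)·R1: [0, 213/4, 177/4]
R4 ← R4 − (25/4)·R1: [0, 213/4, 177/4]
R3 ← R3 + (3)·R2: [0, 0, 0]
R4 ← R4 + (3)·R2: [0, 0, 0]
2 nonzero rows, so rank(CP) = 2.

2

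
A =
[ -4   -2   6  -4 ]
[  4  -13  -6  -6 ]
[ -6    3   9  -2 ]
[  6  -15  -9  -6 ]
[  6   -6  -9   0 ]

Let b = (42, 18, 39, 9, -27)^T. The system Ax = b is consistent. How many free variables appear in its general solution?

2

Row reduce the augmented matrix [A | b].
R2 ← R2 + R1: [0, -15, 0, -10, 60]
R3 ← R3 − (3/2)·R1: [0, 6, 0, 4, -24]
R4 ← R4 + (3/2)·R1: [0, -18, 0, -12, 72]
R5 ← R5 + (3/2)·R1: [0, -9, 0, -6, 36]
R3 ← R3 + (2/5)·R2: [0, 0, 0, 0, 0]
R4 ← R4 − (6/5)·R2: [0, 0, 0, 0, 0]
R5 ← R5 − (3/5)·R2: [0, 0, 0, 0, 0]
The echelon form has 2 nonzero rows, and every pivot lies in the first 4 columns, so rank(A) = rank([A|b]) = 2.
The system is consistent.
Free variables = (unknowns) − (rank) = 4 − 2 = 2.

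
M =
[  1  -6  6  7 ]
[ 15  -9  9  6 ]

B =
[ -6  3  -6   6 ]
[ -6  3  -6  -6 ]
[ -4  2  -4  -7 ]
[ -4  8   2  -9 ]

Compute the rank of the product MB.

2

First compute MB:
[[-22,  53,  20, -63],
 [-96,  84, -60,  27]]
Now row reduce the product.
R2 ← R2 − (48/11)·R1: [0, -1620/11, -1620/11, 3321/11]
2 nonzero rows, so rank(MB) = 2.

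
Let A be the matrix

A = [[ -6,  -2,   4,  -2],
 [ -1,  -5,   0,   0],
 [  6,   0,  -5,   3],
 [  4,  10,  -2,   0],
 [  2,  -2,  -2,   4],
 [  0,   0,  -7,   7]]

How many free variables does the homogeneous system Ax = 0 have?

0

Row reduce to echelon form.
R2 ← R2 − (1/6)·R1: [0, -14/3, -2/3, 1/3]
R3 ← R3 + R1: [0, -2, -1, 1]
R4 ← R4 + (2/3)·R1: [0, 26/3, 2/3, -4/3]
R5 ← R5 + (1/3)·R1: [0, -8/3, -2/3, 10/3]
R3 ← R3 − (3/7)·R2: [0, 0, -5/7, 6/7]
R4 ← R4 + (13/7)·R2: [0, 0, -4/7, -5/7]
R5 ← R5 − (4/7)·R2: [0, 0, -2/7, 22/7]
R4 ← R4 − (4/5)·R3: [0, 0, 0, -7/5]
R5 ← R5 − (2/5)·R3: [0, 0, 0, 14/5]
R6 ← R6 − (49/5)·R3: [0, 0, 0, -7/5]
R5 ← R5 + (2)·R4: [0, 0, 0, 0]
R6 ← R6 − R4: [0, 0, 0, 0]
4 nonzero rows, so rank(A) = 4.
A has 4 columns; by rank–nullity, nullity = 4 − 4 = 0.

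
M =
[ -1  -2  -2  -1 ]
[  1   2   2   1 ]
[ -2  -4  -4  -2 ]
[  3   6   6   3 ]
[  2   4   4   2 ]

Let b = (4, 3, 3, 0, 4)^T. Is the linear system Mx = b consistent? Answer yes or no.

Row reduce the augmented matrix [M | b].
R2 ← R2 + R1: [0, 0, 0, 0, 7]
R3 ← R3 − (2)·R1: [0, 0, 0, 0, -5]
R4 ← R4 + (3)·R1: [0, 0, 0, 0, 12]
R5 ← R5 + (2)·R1: [0, 0, 0, 0, 12]
R3 ← R3 + (5/7)·R2: [0, 0, 0, 0, 0]
R4 ← R4 − (12/7)·R2: [0, 0, 0, 0, 0]
R5 ← R5 − (12/7)·R2: [0, 0, 0, 0, 0]
The echelon form has 2 nonzero rows; the last pivot sits in the augmented column, so rank(M) = 1 but rank([M|b]) = 2.
Since the ranks differ, the system is inconsistent.

no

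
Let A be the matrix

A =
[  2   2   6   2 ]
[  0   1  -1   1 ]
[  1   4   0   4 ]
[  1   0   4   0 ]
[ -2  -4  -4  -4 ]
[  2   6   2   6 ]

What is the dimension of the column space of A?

2

Row reduce to echelon form.
R3 ← R3 − (1/2)·R1: [0, 3, -3, 3]
R4 ← R4 − (1/2)·R1: [0, -1, 1, -1]
R5 ← R5 + R1: [0, -2, 2, -2]
R6 ← R6 − R1: [0, 4, -4, 4]
R3 ← R3 − (3)·R2: [0, 0, 0, 0]
R4 ← R4 + R2: [0, 0, 0, 0]
R5 ← R5 + (2)·R2: [0, 0, 0, 0]
R6 ← R6 − (4)·R2: [0, 0, 0, 0]
Echelon form has 2 nonzero rows, so rank(A) = 2.
The column space has dimension equal to the rank: 2.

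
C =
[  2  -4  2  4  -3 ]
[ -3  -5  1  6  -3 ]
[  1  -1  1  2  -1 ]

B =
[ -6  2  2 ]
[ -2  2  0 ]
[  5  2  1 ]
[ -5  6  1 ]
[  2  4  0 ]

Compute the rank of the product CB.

First compute CB:
[[-20,  12,  10],
 [ -3,  10,   1],
 [-11,  10,   5]]
Now row reduce the product.
R2 ← R2 − (3/20)·R1: [0, 41/5, -1/2]
R3 ← R3 − (11/20)·R1: [0, 17/5, -1/2]
R3 ← R3 − (17/41)·R2: [0, 0, -12/41]
3 nonzero rows, so rank(CB) = 3.

3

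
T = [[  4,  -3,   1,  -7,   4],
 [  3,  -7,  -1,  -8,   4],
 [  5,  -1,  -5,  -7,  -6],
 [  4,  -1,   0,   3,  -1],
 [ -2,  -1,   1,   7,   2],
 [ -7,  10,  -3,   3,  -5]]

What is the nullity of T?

Row reduce to echelon form.
R2 ← R2 − (3/4)·R1: [0, -19/4, -7/4, -11/4, 1]
R3 ← R3 − (5/4)·R1: [0, 11/4, -25/4, 7/4, -11]
R4 ← R4 − R1: [0, 2, -1, 10, -5]
R5 ← R5 + (1/2)·R1: [0, -5/2, 3/2, 7/2, 4]
R6 ← R6 + (7/4)·R1: [0, 19/4, -5/4, -37/4, 2]
R3 ← R3 + (11/19)·R2: [0, 0, -138/19, 3/19, -198/19]
R4 ← R4 + (8/19)·R2: [0, 0, -33/19, 168/19, -87/19]
R5 ← R5 − (10/19)·R2: [0, 0, 46/19, 94/19, 66/19]
R6 ← R6 + R2: [0, 0, -3, -12, 3]
R4 ← R4 − (11/46)·R3: [0, 0, 0, 405/46, -48/23]
R5 ← R5 + (1/3)·R3: [0, 0, 0, 5, 0]
R6 ← R6 − (19/46)·R3: [0, 0, 0, -555/46, 168/23]
R5 ← R5 − (46/81)·R4: [0, 0, 0, 0, 32/27]
R6 ← R6 + (37/27)·R4: [0, 0, 0, 0, 40/9]
R6 ← R6 − (15/4)·R5: [0, 0, 0, 0, 0]
5 nonzero rows, so rank(T) = 5.
T has 5 columns; by rank–nullity, nullity = 5 − 5 = 0.

0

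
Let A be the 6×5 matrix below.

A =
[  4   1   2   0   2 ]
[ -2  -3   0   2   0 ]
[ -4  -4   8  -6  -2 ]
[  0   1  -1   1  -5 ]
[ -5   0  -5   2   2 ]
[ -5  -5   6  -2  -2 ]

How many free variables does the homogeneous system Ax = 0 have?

Row reduce to echelon form.
R2 ← R2 + (1/2)·R1: [0, -5/2, 1, 2, 1]
R3 ← R3 + R1: [0, -3, 10, -6, 0]
R5 ← R5 + (5/4)·R1: [0, 5/4, -5/2, 2, 9/2]
R6 ← R6 + (5/4)·R1: [0, -15/4, 17/2, -2, 1/2]
R3 ← R3 − (6/5)·R2: [0, 0, 44/5, -42/5, -6/5]
R4 ← R4 + (2/5)·R2: [0, 0, -3/5, 9/5, -23/5]
R5 ← R5 + (1/2)·R2: [0, 0, -2, 3, 5]
R6 ← R6 − (3/2)·R2: [0, 0, 7, -5, -1]
R4 ← R4 + (3/44)·R3: [0, 0, 0, 27/22, -103/22]
R5 ← R5 + (5/22)·R3: [0, 0, 0, 12/11, 52/11]
R6 ← R6 − (35/44)·R3: [0, 0, 0, 37/22, -1/22]
R5 ← R5 − (8/9)·R4: [0, 0, 0, 0, 80/9]
R6 ← R6 − (37/27)·R4: [0, 0, 0, 0, 172/27]
R6 ← R6 − (43/60)·R5: [0, 0, 0, 0, 0]
5 nonzero rows, so rank(A) = 5.
A has 5 columns; by rank–nullity, nullity = 5 − 5 = 0.

0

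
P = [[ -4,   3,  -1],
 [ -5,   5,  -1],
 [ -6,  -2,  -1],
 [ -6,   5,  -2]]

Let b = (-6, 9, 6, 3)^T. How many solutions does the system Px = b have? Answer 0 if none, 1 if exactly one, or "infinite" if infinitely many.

0

Row reduce the augmented matrix [P | b].
R2 ← R2 − (5/4)·R1: [0, 5/4, 1/4, 33/2]
R3 ← R3 − (3/2)·R1: [0, -13/2, 1/2, 15]
R4 ← R4 − (3/2)·R1: [0, 1/2, -1/2, 12]
R3 ← R3 + (26/5)·R2: [0, 0, 9/5, 504/5]
R4 ← R4 − (2/5)·R2: [0, 0, -3/5, 27/5]
R4 ← R4 + (1/3)·R3: [0, 0, 0, 39]
The echelon form has 4 nonzero rows; the last pivot sits in the augmented column, so rank(P) = 3 but rank([P|b]) = 4.
Since the ranks differ, the system is inconsistent.
It has no solutions.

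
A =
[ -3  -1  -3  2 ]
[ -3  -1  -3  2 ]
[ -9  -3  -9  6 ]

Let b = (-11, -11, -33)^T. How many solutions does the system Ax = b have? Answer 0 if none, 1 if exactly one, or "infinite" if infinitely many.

Row reduce the augmented matrix [A | b].
R2 ← R2 − R1: [0, 0, 0, 0, 0]
R3 ← R3 − (3)·R1: [0, 0, 0, 0, 0]
The echelon form has 1 nonzero rows, and every pivot lies in the first 4 columns, so rank(A) = rank([A|b]) = 1.
The system is consistent.
rank = 1 < 4 unknowns, so there are infinitely many solutions.

infinite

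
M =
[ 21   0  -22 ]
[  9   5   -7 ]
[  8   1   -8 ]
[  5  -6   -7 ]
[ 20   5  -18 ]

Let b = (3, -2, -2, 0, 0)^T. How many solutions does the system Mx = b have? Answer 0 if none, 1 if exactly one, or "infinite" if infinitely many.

Row reduce the augmented matrix [M | b].
R2 ← R2 − (3/7)·R1: [0, 5, 17/7, -23/7]
R3 ← R3 − (8/21)·R1: [0, 1, 8/21, -22/7]
R4 ← R4 − (5/21)·R1: [0, -6, -37/21, -5/7]
R5 ← R5 − (20/21)·R1: [0, 5, 62/21, -20/7]
R3 ← R3 − (1/5)·R2: [0, 0, -11/105, -87/35]
R4 ← R4 + (6/5)·R2: [0, 0, 121/105, -163/35]
R5 ← R5 − R2: [0, 0, 11/21, 3/7]
R4 ← R4 + (11)·R3: [0, 0, 0, -32]
R5 ← R5 + (5)·R3: [0, 0, 0, -12]
R5 ← R5 − (3/8)·R4: [0, 0, 0, 0]
The echelon form has 4 nonzero rows; the last pivot sits in the augmented column, so rank(M) = 3 but rank([M|b]) = 4.
Since the ranks differ, the system is inconsistent.
It has no solutions.

0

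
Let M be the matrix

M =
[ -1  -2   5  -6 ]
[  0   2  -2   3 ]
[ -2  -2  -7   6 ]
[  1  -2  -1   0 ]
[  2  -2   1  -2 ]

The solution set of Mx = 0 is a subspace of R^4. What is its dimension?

1

Row reduce to echelon form.
R3 ← R3 − (2)·R1: [0, 2, -17, 18]
R4 ← R4 + R1: [0, -4, 4, -6]
R5 ← R5 + (2)·R1: [0, -6, 11, -14]
R3 ← R3 − R2: [0, 0, -15, 15]
R4 ← R4 + (2)·R2: [0, 0, 0, 0]
R5 ← R5 + (3)·R2: [0, 0, 5, -5]
R5 ← R5 + (1/3)·R3: [0, 0, 0, 0]
3 nonzero rows, so rank(M) = 3.
M has 4 columns; by rank–nullity, nullity = 4 − 3 = 1.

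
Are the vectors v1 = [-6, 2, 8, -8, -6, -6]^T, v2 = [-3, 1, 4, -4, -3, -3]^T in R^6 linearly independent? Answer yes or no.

Form the matrix with these vectors as rows and row reduce.
R2 ← R2 − (1/2)·R1: [0, 0, 0, 0, 0, 0]
1 nonzero row, so the 2 vectors span a space of dimension 1.
Since 1 < 2, the vectors are linearly dependent.

no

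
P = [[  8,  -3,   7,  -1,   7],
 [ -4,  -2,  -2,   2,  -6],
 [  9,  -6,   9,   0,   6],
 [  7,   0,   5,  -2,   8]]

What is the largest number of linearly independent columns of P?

Row reduce to echelon form.
R2 ← R2 + (1/2)·R1: [0, -7/2, 3/2, 3/2, -5/2]
R3 ← R3 − (9/8)·R1: [0, -21/8, 9/8, 9/8, -15/8]
R4 ← R4 − (7/8)·R1: [0, 21/8, -9/8, -9/8, 15/8]
R3 ← R3 − (3/4)·R2: [0, 0, 0, 0, 0]
R4 ← R4 + (3/4)·R2: [0, 0, 0, 0, 0]
Echelon form has 2 nonzero rows, so rank(P) = 2.
The rank gives the maximum number of linearly independent columns: 2.

2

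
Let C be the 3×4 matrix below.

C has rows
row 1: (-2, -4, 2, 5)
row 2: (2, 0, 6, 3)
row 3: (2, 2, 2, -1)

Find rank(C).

Row reduce to echelon form.
R2 ← R2 + R1: [0, -4, 8, 8]
R3 ← R3 + R1: [0, -2, 4, 4]
R3 ← R3 − (1/2)·R2: [0, 0, 0, 0]
Echelon form has 2 nonzero rows, so rank(C) = 2.

2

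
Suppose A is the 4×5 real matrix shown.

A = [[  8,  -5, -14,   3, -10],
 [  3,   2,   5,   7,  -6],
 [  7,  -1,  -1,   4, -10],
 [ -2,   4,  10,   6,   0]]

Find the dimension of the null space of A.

Row reduce to echelon form.
R2 ← R2 − (3/8)·R1: [0, 31/8, 41/4, 47/8, -9/4]
R3 ← R3 − (7/8)·R1: [0, 27/8, 45/4, 11/8, -5/4]
R4 ← R4 + (1/4)·R1: [0, 11/4, 13/2, 27/4, -5/2]
R3 ← R3 − (27/31)·R2: [0, 0, 72/31, -116/31, 22/31]
R4 ← R4 − (22/31)·R2: [0, 0, -24/31, 80/31, -28/31]
R4 ← R4 + (1/3)·R3: [0, 0, 0, 4/3, -2/3]
4 nonzero rows, so rank(A) = 4.
A has 5 columns; by rank–nullity, nullity = 5 − 4 = 1.

1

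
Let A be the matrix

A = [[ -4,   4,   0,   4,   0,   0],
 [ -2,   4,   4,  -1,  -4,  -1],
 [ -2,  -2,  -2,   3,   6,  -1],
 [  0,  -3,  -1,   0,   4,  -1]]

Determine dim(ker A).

Row reduce to echelon form.
R2 ← R2 − (1/2)·R1: [0, 2, 4, -3, -4, -1]
R3 ← R3 − (1/2)·R1: [0, -4, -2, 1, 6, -1]
R3 ← R3 + (2)·R2: [0, 0, 6, -5, -2, -3]
R4 ← R4 + (3/2)·R2: [0, 0, 5, -9/2, -2, -5/2]
R4 ← R4 − (5/6)·R3: [0, 0, 0, -1/3, -1/3, 0]
4 nonzero rows, so rank(A) = 4.
A has 6 columns; by rank–nullity, nullity = 6 − 4 = 2.

2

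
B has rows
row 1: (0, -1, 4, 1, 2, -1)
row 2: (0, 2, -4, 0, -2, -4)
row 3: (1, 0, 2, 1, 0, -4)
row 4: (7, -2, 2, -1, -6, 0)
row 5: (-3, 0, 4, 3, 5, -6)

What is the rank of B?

4

Row reduce to echelon form.
Swap R1 ↔ R3
R4 ← R4 − (7)·R1: [0, -2, -12, -8, -6, 28]
R5 ← R5 + (3)·R1: [0, 0, 10, 6, 5, -18]
R3 ← R3 + (1/2)·R2: [0, 0, 2, 1, 1, -3]
R4 ← R4 + R2: [0, 0, -16, -8, -8, 24]
R4 ← R4 + (8)·R3: [0, 0, 0, 0, 0, 0]
R5 ← R5 − (5)·R3: [0, 0, 0, 1, 0, -3]
Swap R4 ↔ R5
Echelon form has 4 nonzero rows, so rank(B) = 4.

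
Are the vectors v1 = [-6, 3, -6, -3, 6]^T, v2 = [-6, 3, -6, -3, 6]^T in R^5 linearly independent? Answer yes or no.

no

Form the matrix with these vectors as rows and row reduce.
R2 ← R2 − R1: [0, 0, 0, 0, 0]
1 nonzero row, so the 2 vectors span a space of dimension 1.
Since 1 < 2, the vectors are linearly dependent.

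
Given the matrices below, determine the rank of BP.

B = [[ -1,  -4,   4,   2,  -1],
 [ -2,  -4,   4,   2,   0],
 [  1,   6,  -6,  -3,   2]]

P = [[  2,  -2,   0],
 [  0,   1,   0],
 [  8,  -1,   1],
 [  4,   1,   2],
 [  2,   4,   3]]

2

First compute BP:
[[ 36,  -8,   5],
 [ 36,  -2,   8],
 [-54,  15,  -6]]
Now row reduce the product.
R2 ← R2 − R1: [0, 6, 3]
R3 ← R3 + (3/2)·R1: [0, 3, 3/2]
R3 ← R3 − (1/2)·R2: [0, 0, 0]
2 nonzero rows, so rank(BP) = 2.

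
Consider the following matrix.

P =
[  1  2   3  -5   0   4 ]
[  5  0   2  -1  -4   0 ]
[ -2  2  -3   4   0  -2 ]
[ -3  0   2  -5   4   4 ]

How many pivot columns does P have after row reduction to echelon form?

Row reduce to echelon form.
R2 ← R2 − (5)·R1: [0, -10, -13, 24, -4, -20]
R3 ← R3 + (2)·R1: [0, 6, 3, -6, 0, 6]
R4 ← R4 + (3)·R1: [0, 6, 11, -20, 4, 16]
R3 ← R3 + (3/5)·R2: [0, 0, -24/5, 42/5, -12/5, -6]
R4 ← R4 + (3/5)·R2: [0, 0, 16/5, -28/5, 8/5, 4]
R4 ← R4 + (2/3)·R3: [0, 0, 0, 0, 0, 0]
Echelon form has 3 nonzero rows, so rank(P) = 3.
Each nonzero row contributes one pivot column: 3 pivot columns.

3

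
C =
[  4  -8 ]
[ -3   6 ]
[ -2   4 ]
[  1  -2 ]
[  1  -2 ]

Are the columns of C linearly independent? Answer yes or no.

no

Row reduce C to echelon form.
R2 ← R2 + (3/4)·R1: [0, 0]
R3 ← R3 + (1/2)·R1: [0, 0]
R4 ← R4 − (1/4)·R1: [0, 0]
R5 ← R5 − (1/4)·R1: [0, 0]
1 pivot among 2 columns.
Only 1 < 2 pivot columns, so the columns are linearly dependent.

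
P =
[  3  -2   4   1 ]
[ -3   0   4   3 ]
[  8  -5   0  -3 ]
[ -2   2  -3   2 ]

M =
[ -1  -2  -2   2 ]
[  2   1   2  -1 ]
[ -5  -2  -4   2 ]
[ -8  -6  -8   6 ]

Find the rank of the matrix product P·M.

3

First compute PM:
[[-35, -22, -34,  22],
 [-41, -20, -34,  20],
 [  6,  -3,  -2,   3],
 [  5,   0,   4,   0]]
Now row reduce the product.
R2 ← R2 − (41/35)·R1: [0, 202/35, 204/35, -202/35]
R3 ← R3 + (6/35)·R1: [0, -237/35, -274/35, 237/35]
R4 ← R4 + (1/7)·R1: [0, -22/7, -6/7, 22/7]
R3 ← R3 + (237/202)·R2: [0, 0, -100/101, 0]
R4 ← R4 + (55/101)·R2: [0, 0, 234/101, 0]
R4 ← R4 + (117/50)·R3: [0, 0, 0, 0]
3 nonzero rows, so rank(PM) = 3.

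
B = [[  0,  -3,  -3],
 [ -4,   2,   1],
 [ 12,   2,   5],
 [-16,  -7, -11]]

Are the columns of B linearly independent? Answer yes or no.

Row reduce B to echelon form.
Swap R1 ↔ R2
R3 ← R3 + (3)·R1: [0, 8, 8]
R4 ← R4 − (4)·R1: [0, -15, -15]
R3 ← R3 + (8/3)·R2: [0, 0, 0]
R4 ← R4 − (5)·R2: [0, 0, 0]
2 pivots among 3 columns.
Only 2 < 3 pivot columns, so the columns are linearly dependent.

no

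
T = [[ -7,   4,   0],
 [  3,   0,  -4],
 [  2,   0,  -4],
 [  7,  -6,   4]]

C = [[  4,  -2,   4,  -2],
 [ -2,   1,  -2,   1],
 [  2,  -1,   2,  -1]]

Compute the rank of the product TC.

First compute TC:
[[-36,  18, -36,  18],
 [  4,  -2,   4,  -2],
 [  0,   0,   0,   0],
 [ 48, -24,  48, -24]]
Now row reduce the product.
R2 ← R2 + (1/9)·R1: [0, 0, 0, 0]
R4 ← R4 + (4/3)·R1: [0, 0, 0, 0]
1 nonzero row, so rank(TC) = 1.

1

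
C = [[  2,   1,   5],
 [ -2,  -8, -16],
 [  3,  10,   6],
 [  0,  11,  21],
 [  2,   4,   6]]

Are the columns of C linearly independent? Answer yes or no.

yes

Row reduce C to echelon form.
R2 ← R2 + R1: [0, -7, -11]
R3 ← R3 − (3/2)·R1: [0, 17/2, -3/2]
R5 ← R5 − R1: [0, 3, 1]
R3 ← R3 + (17/14)·R2: [0, 0, -104/7]
R4 ← R4 + (11/7)·R2: [0, 0, 26/7]
R5 ← R5 + (3/7)·R2: [0, 0, -26/7]
R4 ← R4 + (1/4)·R3: [0, 0, 0]
R5 ← R5 − (1/4)·R3: [0, 0, 0]
3 pivots among 3 columns.
Every column is a pivot column, so the columns are linearly independent.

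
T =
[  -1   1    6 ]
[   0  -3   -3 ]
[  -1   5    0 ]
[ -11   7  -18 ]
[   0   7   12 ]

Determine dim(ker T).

Row reduce to echelon form.
R3 ← R3 − R1: [0, 4, -6]
R4 ← R4 − (11)·R1: [0, -4, -84]
R3 ← R3 + (4/3)·R2: [0, 0, -10]
R4 ← R4 − (4/3)·R2: [0, 0, -80]
R5 ← R5 + (7/3)·R2: [0, 0, 5]
R4 ← R4 − (8)·R3: [0, 0, 0]
R5 ← R5 + (1/2)·R3: [0, 0, 0]
3 nonzero rows, so rank(T) = 3.
T has 3 columns; by rank–nullity, nullity = 3 − 3 = 0.

0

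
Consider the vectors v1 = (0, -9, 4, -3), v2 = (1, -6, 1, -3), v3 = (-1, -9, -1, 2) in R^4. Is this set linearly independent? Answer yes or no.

yes

Form the matrix with these vectors as rows and row reduce.
Swap R1 ↔ R2
R3 ← R3 + R1: [0, -15, 0, -1]
R3 ← R3 − (5/3)·R2: [0, 0, -20/3, 4]
3 nonzero rows, so the 3 vectors span a space of dimension 3.
Since 3 = 3, the vectors are linearly independent.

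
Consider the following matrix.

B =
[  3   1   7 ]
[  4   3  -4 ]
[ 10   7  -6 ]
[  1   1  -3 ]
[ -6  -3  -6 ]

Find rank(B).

2

Row reduce to echelon form.
R2 ← R2 − (4/3)·R1: [0, 5/3, -40/3]
R3 ← R3 − (10/3)·R1: [0, 11/3, -88/3]
R4 ← R4 − (1/3)·R1: [0, 2/3, -16/3]
R5 ← R5 + (2)·R1: [0, -1, 8]
R3 ← R3 − (11/5)·R2: [0, 0, 0]
R4 ← R4 − (2/5)·R2: [0, 0, 0]
R5 ← R5 + (3/5)·R2: [0, 0, 0]
Echelon form has 2 nonzero rows, so rank(B) = 2.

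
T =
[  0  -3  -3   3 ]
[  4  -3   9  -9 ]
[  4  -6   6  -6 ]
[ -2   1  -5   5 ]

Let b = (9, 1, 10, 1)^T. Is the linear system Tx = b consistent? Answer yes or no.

yes

Row reduce the augmented matrix [T | b].
Swap R1 ↔ R2
R3 ← R3 − R1: [0, -3, -3, 3, 9]
R4 ← R4 + (1/2)·R1: [0, -1/2, -1/2, 1/2, 3/2]
R3 ← R3 − R2: [0, 0, 0, 0, 0]
R4 ← R4 − (1/6)·R2: [0, 0, 0, 0, 0]
The echelon form has 2 nonzero rows, and every pivot lies in the first 4 columns, so rank(T) = rank([T|b]) = 2.
The system is consistent.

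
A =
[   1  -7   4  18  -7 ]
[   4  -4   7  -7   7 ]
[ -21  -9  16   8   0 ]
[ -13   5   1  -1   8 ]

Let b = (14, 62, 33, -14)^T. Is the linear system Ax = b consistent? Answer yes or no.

Row reduce the augmented matrix [A | b].
R2 ← R2 − (4)·R1: [0, 24, -9, -79, 35, 6]
R3 ← R3 + (21)·R1: [0, -156, 100, 386, -147, 327]
R4 ← R4 + (13)·R1: [0, -86, 53, 233, -83, 168]
R3 ← R3 + (13/2)·R2: [0, 0, 83/2, -255/2, 161/2, 366]
R4 ← R4 + (43/12)·R2: [0, 0, 83/4, -601/12, 509/12, 379/2]
R4 ← R4 − (1/2)·R3: [0, 0, 0, 41/3, 13/6, 13/2]
The echelon form has 4 nonzero rows, and every pivot lies in the first 5 columns, so rank(A) = rank([A|b]) = 4.
The system is consistent.

yes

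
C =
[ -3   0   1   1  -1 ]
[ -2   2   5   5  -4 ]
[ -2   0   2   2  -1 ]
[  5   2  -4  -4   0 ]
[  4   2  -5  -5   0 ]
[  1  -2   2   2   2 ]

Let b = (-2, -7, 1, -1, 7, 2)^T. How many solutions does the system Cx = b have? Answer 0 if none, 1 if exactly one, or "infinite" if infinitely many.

0

Row reduce the augmented matrix [C | b].
R2 ← R2 − (2/3)·R1: [0, 2, 13/3, 13/3, -10/3, -17/3]
R3 ← R3 − (2/3)·R1: [0, 0, 4/3, 4/3, -1/3, 7/3]
R4 ← R4 + (5/3)·R1: [0, 2, -7/3, -7/3, -5/3, -13/3]
R5 ← R5 + (4/3)·R1: [0, 2, -11/3, -11/3, -4/3, 13/3]
R6 ← R6 + (1/3)·R1: [0, -2, 7/3, 7/3, 5/3, 4/3]
R4 ← R4 − R2: [0, 0, -20/3, -20/3, 5/3, 4/3]
R5 ← R5 − R2: [0, 0, -8, -8, 2, 10]
R6 ← R6 + R2: [0, 0, 20/3, 20/3, -5/3, -13/3]
R4 ← R4 + (5)·R3: [0, 0, 0, 0, 0, 13]
R5 ← R5 + (6)·R3: [0, 0, 0, 0, 0, 24]
R6 ← R6 − (5)·R3: [0, 0, 0, 0, 0, -16]
R5 ← R5 − (24/13)·R4: [0, 0, 0, 0, 0, 0]
R6 ← R6 + (16/13)·R4: [0, 0, 0, 0, 0, 0]
The echelon form has 4 nonzero rows; the last pivot sits in the augmented column, so rank(C) = 3 but rank([C|b]) = 4.
Since the ranks differ, the system is inconsistent.
It has no solutions.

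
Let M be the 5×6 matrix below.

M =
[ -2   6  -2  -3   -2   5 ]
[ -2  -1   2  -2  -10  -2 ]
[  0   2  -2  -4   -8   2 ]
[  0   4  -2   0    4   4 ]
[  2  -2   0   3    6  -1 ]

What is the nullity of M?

Row reduce to echelon form.
R2 ← R2 − R1: [0, -7, 4, 1, -8, -7]
R5 ← R5 + R1: [0, 4, -2, 0, 4, 4]
R3 ← R3 + (2/7)·R2: [0, 0, -6/7, -26/7, -72/7, 0]
R4 ← R4 + (4/7)·R2: [0, 0, 2/7, 4/7, -4/7, 0]
R5 ← R5 + (4/7)·R2: [0, 0, 2/7, 4/7, -4/7, 0]
R4 ← R4 + (1/3)·R3: [0, 0, 0, -2/3, -4, 0]
R5 ← R5 + (1/3)·R3: [0, 0, 0, -2/3, -4, 0]
R5 ← R5 − R4: [0, 0, 0, 0, 0, 0]
4 nonzero rows, so rank(M) = 4.
M has 6 columns; by rank–nullity, nullity = 6 − 4 = 2.

2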